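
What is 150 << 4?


0b10010110 << 4 = 0b100101100000 = 2400

2400


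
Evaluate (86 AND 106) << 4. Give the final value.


Step 1: 86 & 106 = 66
Step 2: 66 << 4 = 1056

1056


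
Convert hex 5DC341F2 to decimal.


5DC341F2 hex = 1573077490 decimal

1573077490


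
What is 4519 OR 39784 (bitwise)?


0b1000110100111 | 0b1001101101101000 = 0b1001101111101111 = 39919

39919


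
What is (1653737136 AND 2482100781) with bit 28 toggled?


Step 1: 1653737136 & 2482100781 = 42992160
Step 2: 42992160 ^ (1 << 28) = 42992160 ^ 268435456 = 311427616

311427616


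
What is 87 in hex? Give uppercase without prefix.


87 = 57 hex

57


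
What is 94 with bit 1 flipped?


94 ^ (1 << 1) = 94 ^ 2 = 92

92


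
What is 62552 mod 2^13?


62552 & 8191 = 5208

5208


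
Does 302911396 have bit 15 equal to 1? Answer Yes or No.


0b10010000011100000111110100100, bit 15 = 0. No

No


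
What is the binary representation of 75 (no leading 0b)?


75 = 1001011 in binary

1001011


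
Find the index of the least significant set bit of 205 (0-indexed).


0b11001101. Lowest set bit at position 0

0


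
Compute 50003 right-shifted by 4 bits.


0b1100001101010011 >> 4 = 0b110000110101 = 3125

3125


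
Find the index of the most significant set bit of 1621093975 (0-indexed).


0b1100000100111111110111001010111. Highest set bit at position 30

30


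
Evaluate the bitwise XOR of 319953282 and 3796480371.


0b10011000100100001100110000010 ^ 0b11100010010010011011000101110011 = 0b11110001010110111010100011110001 = 4049316081

4049316081


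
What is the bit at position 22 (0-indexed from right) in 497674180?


0b11101101010011110011111000100, position 22 = 0

0


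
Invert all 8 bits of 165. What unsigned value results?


165 ^ 255 = 90

90


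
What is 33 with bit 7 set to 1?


33 | (1 << 7) = 33 | 128 = 161

161


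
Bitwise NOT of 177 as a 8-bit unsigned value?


~0b10110001 = 0b1001110 = 78 (8-bit unsigned)

78


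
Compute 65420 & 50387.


0b1111111110001100 & 0b1100010011010011 = 0b1100010010000000 = 50304

50304


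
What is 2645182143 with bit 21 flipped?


2645182143 ^ (1 << 21) = 2645182143 ^ 2097152 = 2643084991

2643084991


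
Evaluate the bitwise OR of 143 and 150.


0b10001111 | 0b10010110 = 0b10011111 = 159

159


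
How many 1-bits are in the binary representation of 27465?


0b110101101001001 has 8 set bits

8


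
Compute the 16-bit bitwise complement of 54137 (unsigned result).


~0b1101001101111001 = 0b10110010000110 = 11398 (16-bit unsigned)

11398


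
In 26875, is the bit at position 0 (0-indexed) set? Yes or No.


0b110100011111011, bit 0 = 1. Yes

Yes


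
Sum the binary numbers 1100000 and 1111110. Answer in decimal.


1100000 + 1111110 = 11011110 = 222

222


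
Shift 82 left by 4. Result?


0b1010010 << 4 = 0b10100100000 = 1312

1312


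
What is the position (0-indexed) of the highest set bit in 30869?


0b111100010010101. Highest set bit at position 14

14


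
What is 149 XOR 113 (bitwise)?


0b10010101 ^ 0b1110001 = 0b11100100 = 228

228


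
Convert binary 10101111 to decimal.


10101111 in decimal = 175

175


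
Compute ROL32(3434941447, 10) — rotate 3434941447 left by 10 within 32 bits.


Rotate 0b11001100101111010000110000000111 left by 10 (32-bit) = 0b11110100001100000001111100110010 = 4096794418

4096794418


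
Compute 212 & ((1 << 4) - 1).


212 & 15 = 4

4


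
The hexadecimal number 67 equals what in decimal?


67 hex = 103 decimal

103


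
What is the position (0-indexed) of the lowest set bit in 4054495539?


0b11110001101010101011000100110011. Lowest set bit at position 0

0


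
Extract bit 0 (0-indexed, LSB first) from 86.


0b1010110, position 0 = 0

0


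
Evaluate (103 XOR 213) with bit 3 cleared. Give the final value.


Step 1: 103 ^ 213 = 178
Step 2: 178 & ~(1 << 3) = 178

178


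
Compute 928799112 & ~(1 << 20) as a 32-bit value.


928799112 & ~(1 << 20) = 927750536

927750536


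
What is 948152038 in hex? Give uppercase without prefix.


948152038 = 3883A6E6 hex

3883A6E6


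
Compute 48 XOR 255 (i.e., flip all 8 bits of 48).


48 ^ 255 = 207

207


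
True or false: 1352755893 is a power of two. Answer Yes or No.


0b1010000101000010110101010110101. Multiple bits set => No

No


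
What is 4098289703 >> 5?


0b11110100010001101111000000100111 >> 5 = 0b111101000100011011110000001 = 128071553

128071553


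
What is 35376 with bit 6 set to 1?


35376 | (1 << 6) = 35376 | 64 = 35440

35440


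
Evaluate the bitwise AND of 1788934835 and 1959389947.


0b1101010101000001111101010110011 & 0b1110100110010011110101011111011 = 0b1100000100000001110101010110011 = 1619061427

1619061427


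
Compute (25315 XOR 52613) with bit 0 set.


Step 1: 25315 ^ 52613 = 44902
Step 2: 44902 | (1 << 0) = 44902 | 1 = 44903

44903


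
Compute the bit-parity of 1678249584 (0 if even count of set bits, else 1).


0b1100100000010000000111001110000 has 10 ones => parity 0

0


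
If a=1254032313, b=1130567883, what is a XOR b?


1254032313 ^ 1130567883 = 165419890

165419890


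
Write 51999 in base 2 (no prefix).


51999 = 1100101100011111 in binary

1100101100011111


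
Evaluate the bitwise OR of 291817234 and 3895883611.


0b10001011001001100011100010010 | 0b11101000001101100111011101011011 = 0b11111001011101101111011101011011 = 4185323355

4185323355


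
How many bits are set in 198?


0b11000110 has 4 set bits

4


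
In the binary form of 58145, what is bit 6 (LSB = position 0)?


0b1110001100100001, position 6 = 0

0


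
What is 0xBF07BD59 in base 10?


BF07BD59 hex = 3204955481 decimal

3204955481


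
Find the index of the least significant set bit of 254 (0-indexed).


0b11111110. Lowest set bit at position 1

1


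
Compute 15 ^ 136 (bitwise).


0b1111 ^ 0b10001000 = 0b10000111 = 135

135


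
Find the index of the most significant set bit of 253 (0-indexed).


0b11111101. Highest set bit at position 7

7


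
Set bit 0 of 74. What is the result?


74 | (1 << 0) = 74 | 1 = 75

75


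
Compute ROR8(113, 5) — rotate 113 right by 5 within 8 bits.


Rotate 0b1110001 right by 5 (8-bit) = 0b10001011 = 139

139


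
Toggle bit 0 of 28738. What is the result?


28738 ^ (1 << 0) = 28738 ^ 1 = 28739

28739


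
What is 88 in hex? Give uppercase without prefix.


88 = 58 hex

58


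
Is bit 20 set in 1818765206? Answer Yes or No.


0b1101100011010000010011110010110, bit 20 = 0. No

No


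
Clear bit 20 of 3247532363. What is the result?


3247532363 & ~(1 << 20) = 3246483787

3246483787


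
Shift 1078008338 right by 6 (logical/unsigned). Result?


0b1000000010000010001101000010010 >> 6 = 0b1000000010000010001101000 = 16843880

16843880


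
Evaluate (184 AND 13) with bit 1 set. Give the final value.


Step 1: 184 & 13 = 8
Step 2: 8 | (1 << 1) = 8 | 2 = 10

10


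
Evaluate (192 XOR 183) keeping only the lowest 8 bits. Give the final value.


Step 1: 192 ^ 183 = 119
Step 2: 119 & 255 = 119

119


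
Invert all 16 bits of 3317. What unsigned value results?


3317 ^ 65535 = 62218

62218


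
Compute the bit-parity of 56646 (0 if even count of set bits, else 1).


0b1101110101000110 has 9 ones => parity 1

1


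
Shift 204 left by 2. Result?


0b11001100 << 2 = 0b1100110000 = 816

816


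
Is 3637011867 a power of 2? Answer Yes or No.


0b11011000110010000110010110011011. Multiple bits set => No

No


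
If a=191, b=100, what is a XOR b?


191 ^ 100 = 219

219


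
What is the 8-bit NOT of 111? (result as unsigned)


~0b1101111 = 0b10010000 = 144 (8-bit unsigned)

144


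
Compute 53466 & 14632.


0b1101000011011010 & 0b11100100101000 = 0b1000000001000 = 4104

4104


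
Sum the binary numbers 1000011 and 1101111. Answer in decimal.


1000011 + 1101111 = 10110010 = 178

178


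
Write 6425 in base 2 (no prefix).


6425 = 1100100011001 in binary

1100100011001


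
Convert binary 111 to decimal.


111 in decimal = 7

7


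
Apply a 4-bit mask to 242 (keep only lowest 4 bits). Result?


242 & 15 = 2

2


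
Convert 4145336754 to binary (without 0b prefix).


4145336754 = 11110111000101001101000110110010 in binary

11110111000101001101000110110010


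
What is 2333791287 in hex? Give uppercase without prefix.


2333791287 = 8B1AD437 hex

8B1AD437


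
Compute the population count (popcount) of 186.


0b10111010 has 5 set bits

5


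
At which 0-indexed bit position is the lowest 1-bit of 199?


0b11000111. Lowest set bit at position 0

0


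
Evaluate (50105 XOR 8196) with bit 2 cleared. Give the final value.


Step 1: 50105 ^ 8196 = 58301
Step 2: 58301 & ~(1 << 2) = 58297

58297


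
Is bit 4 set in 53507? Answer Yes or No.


0b1101000100000011, bit 4 = 0. No

No


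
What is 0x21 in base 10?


21 hex = 33 decimal

33


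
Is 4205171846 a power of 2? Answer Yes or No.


0b11111010101001011101010010000110. Multiple bits set => No

No


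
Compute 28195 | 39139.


0b110111000100011 | 0b1001100011100011 = 0b1111111011100011 = 65251

65251


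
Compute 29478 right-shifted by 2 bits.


0b111001100100110 >> 2 = 0b1110011001001 = 7369

7369


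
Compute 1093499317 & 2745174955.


0b1000001001011010111100110110101 & 0b10100011101000000000101110101011 = 0b1001000000000100110100001 = 18876833

18876833


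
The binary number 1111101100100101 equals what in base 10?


1111101100100101 in decimal = 64293

64293


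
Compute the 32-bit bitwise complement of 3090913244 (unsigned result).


~0b10111000001110111001011111011100 = 0b1000111110001000110100000100011 = 1204054051 (32-bit unsigned)

1204054051


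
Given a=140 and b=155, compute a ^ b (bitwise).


140 ^ 155 = 23

23


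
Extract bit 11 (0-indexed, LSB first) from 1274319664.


0b1001011111101001001001100110000, position 11 = 0

0


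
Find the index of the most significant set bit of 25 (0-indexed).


0b11001. Highest set bit at position 4

4


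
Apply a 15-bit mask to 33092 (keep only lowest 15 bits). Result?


33092 & 32767 = 324

324


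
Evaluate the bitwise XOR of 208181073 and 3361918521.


0b1100011010001001011101010001 ^ 0b11001000011000101100111000111001 = 0b11000100000010100101100101101000 = 3289012584

3289012584


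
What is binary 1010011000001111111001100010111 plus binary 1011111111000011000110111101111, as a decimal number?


1010011000001111111001100010111 + 1011111111000011000110111101111 = 10110010111010011000000100000110 = 3001647366

3001647366


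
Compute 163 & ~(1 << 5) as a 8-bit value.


163 & ~(1 << 5) = 131

131


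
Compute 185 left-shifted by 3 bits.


0b10111001 << 3 = 0b10111001000 = 1480

1480


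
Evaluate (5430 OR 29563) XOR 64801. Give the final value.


Step 1: 5430 | 29563 = 30591
Step 2: 30591 ^ 64801 = 35422

35422


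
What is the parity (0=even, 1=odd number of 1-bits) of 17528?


0b100010001111000 has 6 ones => parity 0

0


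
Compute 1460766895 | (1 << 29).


1460766895 | (1 << 29) = 1460766895 | 536870912 = 1997637807

1997637807


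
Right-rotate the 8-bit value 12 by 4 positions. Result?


Rotate 0b1100 right by 4 (8-bit) = 0b11000000 = 192

192


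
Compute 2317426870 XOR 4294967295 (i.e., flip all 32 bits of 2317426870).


2317426870 ^ 4294967295 = 1977540425

1977540425


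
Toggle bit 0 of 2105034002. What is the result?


2105034002 ^ (1 << 0) = 2105034002 ^ 1 = 2105034003

2105034003


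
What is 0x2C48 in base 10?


2C48 hex = 11336 decimal

11336


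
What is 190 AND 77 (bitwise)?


0b10111110 & 0b1001101 = 0b1100 = 12

12


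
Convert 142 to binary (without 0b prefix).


142 = 10001110 in binary

10001110


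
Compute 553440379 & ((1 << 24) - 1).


553440379 & 16777215 = 16569467

16569467


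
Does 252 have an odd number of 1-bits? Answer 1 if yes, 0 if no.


0b11111100 has 6 ones => parity 0

0


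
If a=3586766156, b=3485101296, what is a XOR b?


3586766156 ^ 3485101296 = 443799996

443799996


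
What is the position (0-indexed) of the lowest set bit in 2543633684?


0b10010111100111001100010100010100. Lowest set bit at position 2

2


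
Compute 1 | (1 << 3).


1 | (1 << 3) = 1 | 8 = 9

9


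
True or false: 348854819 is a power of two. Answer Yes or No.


0b10100110010110001101000100011. Multiple bits set => No

No


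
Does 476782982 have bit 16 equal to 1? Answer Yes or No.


0b11100011010110010000110000110, bit 16 = 1. Yes

Yes


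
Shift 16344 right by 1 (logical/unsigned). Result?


0b11111111011000 >> 1 = 0b1111111101100 = 8172

8172


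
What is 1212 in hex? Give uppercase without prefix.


1212 = 4BC hex

4BC


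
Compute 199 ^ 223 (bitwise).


0b11000111 ^ 0b11011111 = 0b11000 = 24

24


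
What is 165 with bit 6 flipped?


165 ^ (1 << 6) = 165 ^ 64 = 229

229


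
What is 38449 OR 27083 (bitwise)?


0b1001011000110001 | 0b110100111001011 = 0b1111111111111011 = 65531

65531


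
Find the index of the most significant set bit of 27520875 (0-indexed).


0b1101000111110111101101011. Highest set bit at position 24

24


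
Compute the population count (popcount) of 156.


0b10011100 has 4 set bits

4


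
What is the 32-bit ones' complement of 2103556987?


2103556987 ^ 4294967295 = 2191410308

2191410308


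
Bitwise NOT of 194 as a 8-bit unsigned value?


~0b11000010 = 0b111101 = 61 (8-bit unsigned)

61


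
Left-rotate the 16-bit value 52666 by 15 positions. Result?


Rotate 0b1100110110111010 left by 15 (16-bit) = 0b110011011011101 = 26333

26333


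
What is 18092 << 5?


0b100011010101100 << 5 = 0b10001101010110000000 = 578944

578944


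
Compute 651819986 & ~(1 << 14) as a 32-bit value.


651819986 & ~(1 << 14) = 651803602

651803602


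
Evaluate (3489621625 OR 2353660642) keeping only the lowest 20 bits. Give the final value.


Step 1: 3489621625 | 2353660642 = 3489621755
Step 2: 3489621755 & 1048575 = 1009403

1009403


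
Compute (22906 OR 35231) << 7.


Step 1: 22906 | 35231 = 55807
Step 2: 55807 << 7 = 7143296

7143296


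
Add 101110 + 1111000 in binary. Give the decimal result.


101110 + 1111000 = 10100110 = 166

166


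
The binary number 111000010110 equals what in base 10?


111000010110 in decimal = 3606

3606


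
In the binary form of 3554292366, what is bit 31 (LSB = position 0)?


0b11010011110110100011001010001110, position 31 = 1

1


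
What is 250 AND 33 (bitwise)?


0b11111010 & 0b100001 = 0b100000 = 32

32


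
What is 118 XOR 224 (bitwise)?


0b1110110 ^ 0b11100000 = 0b10010110 = 150

150


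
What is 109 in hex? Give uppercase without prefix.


109 = 6D hex

6D


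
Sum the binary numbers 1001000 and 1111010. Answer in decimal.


1001000 + 1111010 = 11000010 = 194

194


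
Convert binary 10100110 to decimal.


10100110 in decimal = 166

166


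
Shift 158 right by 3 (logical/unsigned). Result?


0b10011110 >> 3 = 0b10011 = 19

19


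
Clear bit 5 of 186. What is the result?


186 & ~(1 << 5) = 154

154


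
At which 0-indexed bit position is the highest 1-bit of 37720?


0b1001001101011000. Highest set bit at position 15

15


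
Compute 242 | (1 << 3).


242 | (1 << 3) = 242 | 8 = 250

250


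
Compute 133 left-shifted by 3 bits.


0b10000101 << 3 = 0b10000101000 = 1064

1064


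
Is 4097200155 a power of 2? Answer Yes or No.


0b11110100001101100101000000011011. Multiple bits set => No

No


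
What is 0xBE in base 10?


BE hex = 190 decimal

190


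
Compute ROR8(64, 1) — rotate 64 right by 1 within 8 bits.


Rotate 0b1000000 right by 1 (8-bit) = 0b100000 = 32

32


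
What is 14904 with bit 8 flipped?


14904 ^ (1 << 8) = 14904 ^ 256 = 15160

15160


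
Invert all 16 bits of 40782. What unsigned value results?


40782 ^ 65535 = 24753

24753


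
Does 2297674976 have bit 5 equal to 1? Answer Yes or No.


0b10001000111100111011110011100000, bit 5 = 1. Yes

Yes


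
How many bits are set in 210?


0b11010010 has 4 set bits

4


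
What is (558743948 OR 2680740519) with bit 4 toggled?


Step 1: 558743948 | 2680740519 = 3217939375
Step 2: 3217939375 ^ (1 << 4) = 3217939375 ^ 16 = 3217939391

3217939391


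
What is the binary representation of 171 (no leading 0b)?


171 = 10101011 in binary

10101011


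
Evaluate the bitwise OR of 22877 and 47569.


0b101100101011101 | 0b1011100111010001 = 0b1111100111011101 = 63965

63965


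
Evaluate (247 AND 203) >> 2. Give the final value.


Step 1: 247 & 203 = 195
Step 2: 195 >> 2 = 48

48


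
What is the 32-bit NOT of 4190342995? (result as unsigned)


~0b11111001110000111000111101010011 = 0b110001111000111000010101100 = 104624300 (32-bit unsigned)

104624300


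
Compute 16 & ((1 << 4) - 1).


16 & 15 = 0

0


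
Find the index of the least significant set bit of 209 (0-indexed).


0b11010001. Lowest set bit at position 0

0


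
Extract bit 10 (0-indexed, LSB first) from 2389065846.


0b10001110011001100100000001110110, position 10 = 0

0


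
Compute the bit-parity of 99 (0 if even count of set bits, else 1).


0b1100011 has 4 ones => parity 0

0


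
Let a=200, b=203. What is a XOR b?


200 ^ 203 = 3

3


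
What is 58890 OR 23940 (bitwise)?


0b1110011000001010 | 0b101110110000100 = 0b1111111110001110 = 65422

65422


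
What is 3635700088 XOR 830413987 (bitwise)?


0b11011000101101000110000101111000 ^ 0b110001011111110001110010100011 = 0b11101001110010110111110111011011 = 3922427355

3922427355


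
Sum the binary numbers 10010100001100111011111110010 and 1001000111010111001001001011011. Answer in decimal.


10010100001100111011111110010 + 1001000111010111001001001011011 = 1011011011100100000101001001101 = 1534200397

1534200397


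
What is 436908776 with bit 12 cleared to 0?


436908776 & ~(1 << 12) = 436904680

436904680


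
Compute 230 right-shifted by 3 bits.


0b11100110 >> 3 = 0b11100 = 28

28


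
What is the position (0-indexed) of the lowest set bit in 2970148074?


0b10110001000010001101110011101010. Lowest set bit at position 1

1


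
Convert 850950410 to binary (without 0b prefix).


850950410 = 110010101110000111100100001010 in binary

110010101110000111100100001010


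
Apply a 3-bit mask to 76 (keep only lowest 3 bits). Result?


76 & 7 = 4

4


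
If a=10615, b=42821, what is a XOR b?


10615 ^ 42821 = 36402

36402


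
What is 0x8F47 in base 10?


8F47 hex = 36679 decimal

36679


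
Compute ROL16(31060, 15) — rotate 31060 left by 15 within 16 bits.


Rotate 0b111100101010100 left by 15 (16-bit) = 0b11110010101010 = 15530

15530


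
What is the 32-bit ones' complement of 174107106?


174107106 ^ 4294967295 = 4120860189

4120860189


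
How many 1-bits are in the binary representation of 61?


0b111101 has 5 set bits

5


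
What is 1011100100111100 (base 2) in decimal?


1011100100111100 in decimal = 47420

47420


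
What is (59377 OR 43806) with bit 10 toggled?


Step 1: 59377 | 43806 = 61439
Step 2: 61439 ^ (1 << 10) = 61439 ^ 1024 = 60415

60415


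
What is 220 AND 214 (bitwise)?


0b11011100 & 0b11010110 = 0b11010100 = 212

212


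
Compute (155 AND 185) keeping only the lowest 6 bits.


Step 1: 155 & 185 = 153
Step 2: 153 & 63 = 25

25


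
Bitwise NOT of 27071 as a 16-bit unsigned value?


~0b110100110111111 = 0b1001011001000000 = 38464 (16-bit unsigned)

38464


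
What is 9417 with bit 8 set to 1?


9417 | (1 << 8) = 9417 | 256 = 9673

9673


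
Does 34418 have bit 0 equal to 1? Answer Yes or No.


0b1000011001110010, bit 0 = 0. No

No


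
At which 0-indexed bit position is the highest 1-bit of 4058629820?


0b11110001111010011100011010111100. Highest set bit at position 31

31


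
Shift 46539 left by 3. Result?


0b1011010111001011 << 3 = 0b1011010111001011000 = 372312

372312


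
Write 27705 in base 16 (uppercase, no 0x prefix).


27705 = 6C39 hex

6C39


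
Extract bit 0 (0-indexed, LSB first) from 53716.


0b1101000111010100, position 0 = 0

0


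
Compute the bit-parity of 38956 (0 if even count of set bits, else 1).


0b1001100000101100 has 6 ones => parity 0

0


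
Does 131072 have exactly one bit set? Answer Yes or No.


0b100000000000000000. Only one bit set => Yes

Yes


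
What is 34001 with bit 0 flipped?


34001 ^ (1 << 0) = 34001 ^ 1 = 34000

34000


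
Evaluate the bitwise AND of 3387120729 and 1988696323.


0b11001001111000110101110001011001 & 0b1110110100010010001100100000011 = 0b1000000100000010001100000000001 = 1082202113

1082202113


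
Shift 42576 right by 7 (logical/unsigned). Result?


0b1010011001010000 >> 7 = 0b101001100 = 332

332


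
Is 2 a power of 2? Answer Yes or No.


0b10. Only one bit set => Yes

Yes


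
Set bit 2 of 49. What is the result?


49 | (1 << 2) = 49 | 4 = 53

53


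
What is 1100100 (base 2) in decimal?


1100100 in decimal = 100

100


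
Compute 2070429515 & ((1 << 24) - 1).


2070429515 & 16777215 = 6831947

6831947


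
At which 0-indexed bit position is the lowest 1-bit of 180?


0b10110100. Lowest set bit at position 2

2


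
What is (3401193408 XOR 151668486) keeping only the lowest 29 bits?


Step 1: 3401193408 ^ 151668486 = 3283112134
Step 2: 3283112134 & 536870911 = 61886662

61886662


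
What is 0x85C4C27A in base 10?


85C4C27A hex = 2244264570 decimal

2244264570


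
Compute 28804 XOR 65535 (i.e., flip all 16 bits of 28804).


28804 ^ 65535 = 36731

36731


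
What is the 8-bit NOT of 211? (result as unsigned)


~0b11010011 = 0b101100 = 44 (8-bit unsigned)

44


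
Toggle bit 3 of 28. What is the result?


28 ^ (1 << 3) = 28 ^ 8 = 20

20


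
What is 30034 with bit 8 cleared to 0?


30034 & ~(1 << 8) = 29778

29778


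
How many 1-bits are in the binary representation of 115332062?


0b110110111111101001111011110 has 20 set bits

20


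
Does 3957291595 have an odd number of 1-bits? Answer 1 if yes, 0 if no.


0b11101011110111110111101001001011 has 22 ones => parity 0

0


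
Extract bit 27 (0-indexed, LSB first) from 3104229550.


0b10111001000001101100100010101110, position 27 = 1

1


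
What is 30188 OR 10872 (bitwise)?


0b111010111101100 | 0b10101001111000 = 0b111111111111100 = 32764

32764


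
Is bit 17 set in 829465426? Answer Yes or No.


0b110001011100001010001101010010, bit 17 = 0. No

No


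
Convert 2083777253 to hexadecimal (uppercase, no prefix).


2083777253 = 7C33EAE5 hex

7C33EAE5


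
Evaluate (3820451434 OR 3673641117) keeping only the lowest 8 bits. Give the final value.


Step 1: 3820451434 | 3673641117 = 4227299071
Step 2: 4227299071 & 255 = 255

255


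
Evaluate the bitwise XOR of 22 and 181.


0b10110 ^ 0b10110101 = 0b10100011 = 163

163


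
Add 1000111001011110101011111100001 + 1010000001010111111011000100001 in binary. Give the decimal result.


1000111001011110101011111100001 + 1010000001010111111011000100001 = 10010111010110110100111000000010 = 2539343362

2539343362


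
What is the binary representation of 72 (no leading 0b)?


72 = 1001000 in binary

1001000


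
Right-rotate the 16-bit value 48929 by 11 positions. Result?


Rotate 0b1011111100100001 right by 11 (16-bit) = 0b1110010000110111 = 58423

58423


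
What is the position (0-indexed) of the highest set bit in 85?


0b1010101. Highest set bit at position 6

6


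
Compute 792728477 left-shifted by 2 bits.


0b101111010000000001001110011101 << 2 = 0b10111101000000000100111001110100 = 3170913908

3170913908


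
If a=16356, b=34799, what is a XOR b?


16356 ^ 34799 = 47115

47115


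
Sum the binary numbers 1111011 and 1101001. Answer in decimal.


1111011 + 1101001 = 11100100 = 228

228


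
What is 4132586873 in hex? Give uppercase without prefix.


4132586873 = F6524579 hex

F6524579


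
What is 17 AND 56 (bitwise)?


0b10001 & 0b111000 = 0b10000 = 16

16


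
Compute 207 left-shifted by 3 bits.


0b11001111 << 3 = 0b11001111000 = 1656

1656


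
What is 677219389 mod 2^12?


677219389 & 4095 = 3133

3133


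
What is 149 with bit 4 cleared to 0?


149 & ~(1 << 4) = 133

133


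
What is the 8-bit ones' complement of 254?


254 ^ 255 = 1

1


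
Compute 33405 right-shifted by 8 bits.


0b1000001001111101 >> 8 = 0b10000010 = 130

130


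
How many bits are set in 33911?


0b1000010001110111 has 8 set bits

8


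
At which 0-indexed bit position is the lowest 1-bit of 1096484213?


0b1000001010110110000010101110101. Lowest set bit at position 0

0


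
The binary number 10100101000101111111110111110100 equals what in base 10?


10100101000101111111110111110100 in decimal = 2769812980

2769812980


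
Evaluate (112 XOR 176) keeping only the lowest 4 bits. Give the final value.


Step 1: 112 ^ 176 = 192
Step 2: 192 & 15 = 0

0


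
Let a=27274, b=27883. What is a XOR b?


27274 ^ 27883 = 1633

1633


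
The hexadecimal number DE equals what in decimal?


DE hex = 222 decimal

222


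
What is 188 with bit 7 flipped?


188 ^ (1 << 7) = 188 ^ 128 = 60

60


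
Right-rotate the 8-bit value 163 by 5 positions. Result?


Rotate 0b10100011 right by 5 (8-bit) = 0b11101 = 29

29


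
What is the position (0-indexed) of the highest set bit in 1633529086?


0b1100001010111011010110011111110. Highest set bit at position 30

30


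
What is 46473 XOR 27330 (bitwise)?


0b1011010110001001 ^ 0b110101011000010 = 0b1101111101001011 = 57163

57163


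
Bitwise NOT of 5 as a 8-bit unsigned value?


~0b101 = 0b11111010 = 250 (8-bit unsigned)

250


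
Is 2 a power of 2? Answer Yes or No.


0b10. Only one bit set => Yes

Yes


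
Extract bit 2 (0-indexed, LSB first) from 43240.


0b1010100011101000, position 2 = 0

0


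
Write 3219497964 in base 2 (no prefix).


3219497964 = 10111111111001011010001111101100 in binary

10111111111001011010001111101100


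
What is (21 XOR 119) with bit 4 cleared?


Step 1: 21 ^ 119 = 98
Step 2: 98 & ~(1 << 4) = 98

98


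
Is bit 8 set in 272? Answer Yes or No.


0b100010000, bit 8 = 1. Yes

Yes


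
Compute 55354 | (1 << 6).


55354 | (1 << 6) = 55354 | 64 = 55418

55418


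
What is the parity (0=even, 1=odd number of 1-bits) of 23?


0b10111 has 4 ones => parity 0

0


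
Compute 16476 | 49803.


0b100000001011100 | 0b1100001010001011 = 0b1100001011011111 = 49887

49887


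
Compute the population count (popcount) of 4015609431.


0b11101111010110010101011001010111 has 20 set bits

20


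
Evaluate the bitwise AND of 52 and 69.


0b110100 & 0b1000101 = 0b100 = 4

4


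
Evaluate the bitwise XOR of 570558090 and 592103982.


0b100010000000100000011010001010 ^ 0b100011010010101100101000101110 = 0b1010010001100110010100100 = 21548196

21548196


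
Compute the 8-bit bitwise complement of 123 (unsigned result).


~0b1111011 = 0b10000100 = 132 (8-bit unsigned)

132


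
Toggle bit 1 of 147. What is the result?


147 ^ (1 << 1) = 147 ^ 2 = 145

145


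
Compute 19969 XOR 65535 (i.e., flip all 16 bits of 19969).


19969 ^ 65535 = 45566

45566


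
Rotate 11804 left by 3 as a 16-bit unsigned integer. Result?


Rotate 0b10111000011100 left by 3 (16-bit) = 0b111000011100001 = 28897

28897


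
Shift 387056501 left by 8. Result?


0b10111000100100000001101110101 << 8 = 0b1011100010010000000110111010100000000 = 99086464256

99086464256


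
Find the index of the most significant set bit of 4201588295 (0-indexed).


0b11111010011011110010011001000111. Highest set bit at position 31

31


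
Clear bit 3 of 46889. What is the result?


46889 & ~(1 << 3) = 46881

46881


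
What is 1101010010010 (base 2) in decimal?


1101010010010 in decimal = 6802

6802


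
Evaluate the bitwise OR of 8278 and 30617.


0b10000001010110 | 0b111011110011001 = 0b111011111011111 = 30687

30687


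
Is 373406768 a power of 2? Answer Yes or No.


0b10110010000011011110000110000. Multiple bits set => No

No


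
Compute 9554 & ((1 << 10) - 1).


9554 & 1023 = 338

338


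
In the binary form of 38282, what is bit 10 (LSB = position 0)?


0b1001010110001010, position 10 = 1

1


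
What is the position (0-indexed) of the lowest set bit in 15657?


0b11110100101001. Lowest set bit at position 0

0


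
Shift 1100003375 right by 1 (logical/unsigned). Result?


0b1000001100100001011100000101111 >> 1 = 0b100000110010000101110000010111 = 550001687

550001687


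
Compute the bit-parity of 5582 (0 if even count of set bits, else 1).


0b1010111001110 has 8 ones => parity 0

0


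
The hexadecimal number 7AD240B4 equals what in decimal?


7AD240B4 hex = 2060599476 decimal

2060599476


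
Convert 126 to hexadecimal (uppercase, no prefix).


126 = 7E hex

7E


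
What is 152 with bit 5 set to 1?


152 | (1 << 5) = 152 | 32 = 184

184


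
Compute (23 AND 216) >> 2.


Step 1: 23 & 216 = 16
Step 2: 16 >> 2 = 4

4


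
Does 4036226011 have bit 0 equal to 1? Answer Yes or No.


0b11110000100100111110101111011011, bit 0 = 1. Yes

Yes


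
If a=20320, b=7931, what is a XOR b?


20320 ^ 7931 = 20891

20891


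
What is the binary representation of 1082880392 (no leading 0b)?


1082880392 = 1000000100010110111000110001000 in binary

1000000100010110111000110001000


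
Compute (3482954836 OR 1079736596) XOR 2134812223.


Step 1: 3482954836 | 1079736596 = 3487300948
Step 2: 3487300948 ^ 2134812223 = 2967821163

2967821163


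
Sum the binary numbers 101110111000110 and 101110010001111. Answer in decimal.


101110111000110 + 101110010001111 = 1011101001010101 = 47701

47701


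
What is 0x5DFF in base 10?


5DFF hex = 24063 decimal

24063


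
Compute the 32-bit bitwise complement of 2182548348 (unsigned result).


~0b10000010000101110000101101111100 = 0b1111101111010001111010010000011 = 2112418947 (32-bit unsigned)

2112418947


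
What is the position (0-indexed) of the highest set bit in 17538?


0b100010010000010. Highest set bit at position 14

14


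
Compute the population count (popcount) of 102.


0b1100110 has 4 set bits

4


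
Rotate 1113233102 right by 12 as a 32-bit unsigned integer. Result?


Rotate 0b1000010010110101001011011001110 right by 12 (32-bit) = 0b1101100111001000010010110101001 = 1826891177

1826891177


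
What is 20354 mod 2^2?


20354 & 3 = 2

2


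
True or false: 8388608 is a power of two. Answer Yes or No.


0b100000000000000000000000. Only one bit set => Yes

Yes


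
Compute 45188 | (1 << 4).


45188 | (1 << 4) = 45188 | 16 = 45204

45204


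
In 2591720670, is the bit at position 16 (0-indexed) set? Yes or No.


0b10011010011110101000010011011110, bit 16 = 0. No

No


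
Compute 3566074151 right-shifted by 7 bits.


0b11010100100011011111100100100111 >> 7 = 0b1101010010001101111110010 = 27859954

27859954


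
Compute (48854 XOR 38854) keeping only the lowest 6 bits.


Step 1: 48854 ^ 38854 = 10512
Step 2: 10512 & 63 = 16

16


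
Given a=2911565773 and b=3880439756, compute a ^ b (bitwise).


2911565773 ^ 3880439756 = 1254111233

1254111233


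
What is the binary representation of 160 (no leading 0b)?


160 = 10100000 in binary

10100000


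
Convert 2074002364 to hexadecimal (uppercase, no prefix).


2074002364 = 7B9EC3BC hex

7B9EC3BC


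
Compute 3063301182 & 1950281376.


0b10110110100101100100010000111110 & 0b1110100001111101110111010100000 = 0b110100000101100100010000100000 = 873874464

873874464


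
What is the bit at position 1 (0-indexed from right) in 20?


0b10100, position 1 = 0

0


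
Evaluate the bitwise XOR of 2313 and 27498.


0b100100001001 ^ 0b110101101101010 = 0b110001001100011 = 25187

25187


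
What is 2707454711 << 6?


0b10100001011000000111101011110111 << 6 = 0b10100001011000000111101011110111000000 = 173277101504

173277101504


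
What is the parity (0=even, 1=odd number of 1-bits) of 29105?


0b111000110110001 has 8 ones => parity 0

0


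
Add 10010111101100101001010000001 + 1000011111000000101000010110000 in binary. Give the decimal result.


10010111101100101001010000001 + 1000011111000000101000010110000 = 1010110110101101010001100110001 = 1456907057

1456907057


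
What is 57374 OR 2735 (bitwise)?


0b1110000000011110 | 0b101010101111 = 0b1110101010111111 = 60095

60095


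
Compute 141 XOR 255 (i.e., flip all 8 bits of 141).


141 ^ 255 = 114

114


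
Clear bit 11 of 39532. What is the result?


39532 & ~(1 << 11) = 37484

37484


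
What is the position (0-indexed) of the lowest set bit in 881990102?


0b110100100100100001100111010110. Lowest set bit at position 1

1


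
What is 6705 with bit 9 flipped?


6705 ^ (1 << 9) = 6705 ^ 512 = 6193

6193


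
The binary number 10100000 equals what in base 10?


10100000 in decimal = 160

160


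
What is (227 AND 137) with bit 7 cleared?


Step 1: 227 & 137 = 129
Step 2: 129 & ~(1 << 7) = 1

1


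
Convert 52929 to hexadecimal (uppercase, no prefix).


52929 = CEC1 hex

CEC1


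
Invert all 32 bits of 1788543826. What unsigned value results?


1788543826 ^ 4294967295 = 2506423469

2506423469


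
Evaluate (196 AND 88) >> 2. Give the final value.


Step 1: 196 & 88 = 64
Step 2: 64 >> 2 = 16

16


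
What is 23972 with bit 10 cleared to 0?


23972 & ~(1 << 10) = 22948

22948


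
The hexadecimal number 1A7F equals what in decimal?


1A7F hex = 6783 decimal

6783


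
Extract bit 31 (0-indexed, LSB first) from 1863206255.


0b1101111000011100100010101101111, position 31 = 0

0


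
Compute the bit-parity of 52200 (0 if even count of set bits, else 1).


0b1100101111101000 has 9 ones => parity 1

1


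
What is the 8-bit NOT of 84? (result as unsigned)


~0b1010100 = 0b10101011 = 171 (8-bit unsigned)

171


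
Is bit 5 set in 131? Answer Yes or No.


0b10000011, bit 5 = 0. No

No


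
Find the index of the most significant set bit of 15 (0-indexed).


0b1111. Highest set bit at position 3

3


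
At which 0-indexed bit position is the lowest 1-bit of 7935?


0b1111011111111. Lowest set bit at position 0

0


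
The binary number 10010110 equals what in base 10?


10010110 in decimal = 150

150


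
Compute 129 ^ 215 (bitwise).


0b10000001 ^ 0b11010111 = 0b1010110 = 86

86


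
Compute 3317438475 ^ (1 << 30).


3317438475 ^ (1 << 30) = 3317438475 ^ 1073741824 = 2243696651

2243696651


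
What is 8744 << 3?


0b10001000101000 << 3 = 0b10001000101000000 = 69952

69952


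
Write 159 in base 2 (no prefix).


159 = 10011111 in binary

10011111


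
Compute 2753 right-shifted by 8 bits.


0b101011000001 >> 8 = 0b1010 = 10

10


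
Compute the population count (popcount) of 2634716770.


0b10011101000010101001011001100010 has 14 set bits

14


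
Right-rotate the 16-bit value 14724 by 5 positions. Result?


Rotate 0b11100110000100 right by 5 (16-bit) = 0b10000111001100 = 8652

8652


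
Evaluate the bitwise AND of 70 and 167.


0b1000110 & 0b10100111 = 0b110 = 6

6


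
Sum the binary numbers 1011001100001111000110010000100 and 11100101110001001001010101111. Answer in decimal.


1011001100001111000110010000100 + 11100101110001001001010101111 = 1110110010000000001111100110011 = 1983913779

1983913779


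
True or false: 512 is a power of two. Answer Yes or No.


0b1000000000. Only one bit set => Yes

Yes


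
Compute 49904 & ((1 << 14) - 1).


49904 & 16383 = 752

752


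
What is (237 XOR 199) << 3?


Step 1: 237 ^ 199 = 42
Step 2: 42 << 3 = 336

336


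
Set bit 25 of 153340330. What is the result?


153340330 | (1 << 25) = 153340330 | 33554432 = 186894762

186894762


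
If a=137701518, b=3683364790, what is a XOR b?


137701518 ^ 3683364790 = 3552479032

3552479032


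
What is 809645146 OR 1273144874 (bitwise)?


0b110000010000100011010001011010 | 0b1001011111000101010011000101010 = 0b1111011111000101011011001111010 = 2078455418

2078455418


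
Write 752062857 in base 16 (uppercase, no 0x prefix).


752062857 = 2CD39189 hex

2CD39189


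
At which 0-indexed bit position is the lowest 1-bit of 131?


0b10000011. Lowest set bit at position 0

0


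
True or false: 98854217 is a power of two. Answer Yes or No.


0b101111001000110010101001001. Multiple bits set => No

No


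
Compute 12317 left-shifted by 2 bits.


0b11000000011101 << 2 = 0b1100000001110100 = 49268

49268


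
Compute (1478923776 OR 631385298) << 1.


Step 1: 1478923776 | 631385298 = 2108079826
Step 2: 2108079826 << 1 = 4216159652

4216159652


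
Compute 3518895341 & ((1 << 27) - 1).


3518895341 & 134217727 = 29234413

29234413


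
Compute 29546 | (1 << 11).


29546 | (1 << 11) = 29546 | 2048 = 31594

31594


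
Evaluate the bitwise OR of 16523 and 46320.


0b100000010001011 | 0b1011010011110000 = 0b1111010011111011 = 62715

62715


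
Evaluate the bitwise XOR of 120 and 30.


0b1111000 ^ 0b11110 = 0b1100110 = 102

102


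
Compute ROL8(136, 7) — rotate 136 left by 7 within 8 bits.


Rotate 0b10001000 left by 7 (8-bit) = 0b1000100 = 68

68


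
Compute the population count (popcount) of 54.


0b110110 has 4 set bits

4


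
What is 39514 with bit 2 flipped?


39514 ^ (1 << 2) = 39514 ^ 4 = 39518

39518


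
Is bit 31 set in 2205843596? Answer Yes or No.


0b10000011011110101000000010001100, bit 31 = 1. Yes

Yes


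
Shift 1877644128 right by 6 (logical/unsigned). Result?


0b1101111111010101001001101100000 >> 6 = 0b1101111111010101001001101 = 29338189

29338189


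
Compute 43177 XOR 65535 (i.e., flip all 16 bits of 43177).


43177 ^ 65535 = 22358

22358


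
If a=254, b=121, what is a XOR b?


254 ^ 121 = 135

135


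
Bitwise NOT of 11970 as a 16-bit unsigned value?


~0b10111011000010 = 0b1101000100111101 = 53565 (16-bit unsigned)

53565


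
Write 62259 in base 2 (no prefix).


62259 = 1111001100110011 in binary

1111001100110011


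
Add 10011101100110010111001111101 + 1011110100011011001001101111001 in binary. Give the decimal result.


10011101100110010111001111101 + 1011110100011011001001101111001 = 1110010010000001100000111110110 = 1916846582

1916846582
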